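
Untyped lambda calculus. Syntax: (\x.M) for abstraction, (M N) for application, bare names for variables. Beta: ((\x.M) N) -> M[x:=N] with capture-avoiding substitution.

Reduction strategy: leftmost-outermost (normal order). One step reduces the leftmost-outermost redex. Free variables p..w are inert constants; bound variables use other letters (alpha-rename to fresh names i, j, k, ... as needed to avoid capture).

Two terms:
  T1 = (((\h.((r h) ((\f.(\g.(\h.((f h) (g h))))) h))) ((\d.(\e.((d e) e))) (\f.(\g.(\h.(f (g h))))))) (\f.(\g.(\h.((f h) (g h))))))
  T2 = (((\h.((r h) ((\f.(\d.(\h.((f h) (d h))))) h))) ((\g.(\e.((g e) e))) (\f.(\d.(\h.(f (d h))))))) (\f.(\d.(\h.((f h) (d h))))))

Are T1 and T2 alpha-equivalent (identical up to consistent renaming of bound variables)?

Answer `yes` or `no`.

Answer: yes

Derivation:
Term 1: (((\h.((r h) ((\f.(\g.(\h.((f h) (g h))))) h))) ((\d.(\e.((d e) e))) (\f.(\g.(\h.(f (g h))))))) (\f.(\g.(\h.((f h) (g h))))))
Term 2: (((\h.((r h) ((\f.(\d.(\h.((f h) (d h))))) h))) ((\g.(\e.((g e) e))) (\f.(\d.(\h.(f (d h))))))) (\f.(\d.(\h.((f h) (d h))))))
Alpha-equivalence: compare structure up to binder renaming.
Result: True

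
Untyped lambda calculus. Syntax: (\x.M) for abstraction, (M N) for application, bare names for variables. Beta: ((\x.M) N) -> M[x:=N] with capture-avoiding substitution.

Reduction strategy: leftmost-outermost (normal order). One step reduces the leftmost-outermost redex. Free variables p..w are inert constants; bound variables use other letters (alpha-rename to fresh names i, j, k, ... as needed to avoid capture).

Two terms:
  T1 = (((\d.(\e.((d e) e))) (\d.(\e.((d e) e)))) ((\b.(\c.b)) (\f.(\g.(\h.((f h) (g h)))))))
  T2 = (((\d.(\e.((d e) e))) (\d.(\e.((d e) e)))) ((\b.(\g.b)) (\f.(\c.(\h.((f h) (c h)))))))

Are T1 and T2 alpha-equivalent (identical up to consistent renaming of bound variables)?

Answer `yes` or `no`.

Answer: yes

Derivation:
Term 1: (((\d.(\e.((d e) e))) (\d.(\e.((d e) e)))) ((\b.(\c.b)) (\f.(\g.(\h.((f h) (g h)))))))
Term 2: (((\d.(\e.((d e) e))) (\d.(\e.((d e) e)))) ((\b.(\g.b)) (\f.(\c.(\h.((f h) (c h)))))))
Alpha-equivalence: compare structure up to binder renaming.
Result: True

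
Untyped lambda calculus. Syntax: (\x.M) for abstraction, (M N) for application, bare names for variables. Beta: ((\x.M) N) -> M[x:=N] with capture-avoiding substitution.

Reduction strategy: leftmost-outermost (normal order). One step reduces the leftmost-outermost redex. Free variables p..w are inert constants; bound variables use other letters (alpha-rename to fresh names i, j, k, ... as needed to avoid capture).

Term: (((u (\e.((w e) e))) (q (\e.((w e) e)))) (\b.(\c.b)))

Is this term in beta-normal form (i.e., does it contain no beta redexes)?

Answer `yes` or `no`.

Answer: yes

Derivation:
Term: (((u (\e.((w e) e))) (q (\e.((w e) e)))) (\b.(\c.b)))
No beta redexes found.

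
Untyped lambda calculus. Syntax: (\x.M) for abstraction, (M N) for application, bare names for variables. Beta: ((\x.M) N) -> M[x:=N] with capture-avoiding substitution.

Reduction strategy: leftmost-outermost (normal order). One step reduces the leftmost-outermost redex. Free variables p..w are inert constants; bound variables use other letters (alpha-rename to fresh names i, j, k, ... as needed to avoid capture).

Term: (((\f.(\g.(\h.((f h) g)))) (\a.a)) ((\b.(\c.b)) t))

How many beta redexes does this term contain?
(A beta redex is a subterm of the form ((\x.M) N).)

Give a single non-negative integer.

Answer: 2

Derivation:
Term: (((\f.(\g.(\h.((f h) g)))) (\a.a)) ((\b.(\c.b)) t))
  Redex: ((\f.(\g.(\h.((f h) g)))) (\a.a))
  Redex: ((\b.(\c.b)) t)
Total redexes: 2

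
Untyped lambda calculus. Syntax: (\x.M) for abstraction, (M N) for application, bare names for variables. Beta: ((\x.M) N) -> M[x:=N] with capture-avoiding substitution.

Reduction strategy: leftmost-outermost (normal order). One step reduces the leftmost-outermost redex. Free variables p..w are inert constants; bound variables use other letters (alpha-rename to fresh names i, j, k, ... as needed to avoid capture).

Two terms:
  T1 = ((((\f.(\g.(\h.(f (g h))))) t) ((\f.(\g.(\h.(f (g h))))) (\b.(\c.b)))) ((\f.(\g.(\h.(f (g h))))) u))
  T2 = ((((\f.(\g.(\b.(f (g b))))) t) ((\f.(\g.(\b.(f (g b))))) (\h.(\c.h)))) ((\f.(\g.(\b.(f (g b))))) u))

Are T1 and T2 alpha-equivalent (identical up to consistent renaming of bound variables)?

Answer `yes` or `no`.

Term 1: ((((\f.(\g.(\h.(f (g h))))) t) ((\f.(\g.(\h.(f (g h))))) (\b.(\c.b)))) ((\f.(\g.(\h.(f (g h))))) u))
Term 2: ((((\f.(\g.(\b.(f (g b))))) t) ((\f.(\g.(\b.(f (g b))))) (\h.(\c.h)))) ((\f.(\g.(\b.(f (g b))))) u))
Alpha-equivalence: compare structure up to binder renaming.
Result: True

Answer: yes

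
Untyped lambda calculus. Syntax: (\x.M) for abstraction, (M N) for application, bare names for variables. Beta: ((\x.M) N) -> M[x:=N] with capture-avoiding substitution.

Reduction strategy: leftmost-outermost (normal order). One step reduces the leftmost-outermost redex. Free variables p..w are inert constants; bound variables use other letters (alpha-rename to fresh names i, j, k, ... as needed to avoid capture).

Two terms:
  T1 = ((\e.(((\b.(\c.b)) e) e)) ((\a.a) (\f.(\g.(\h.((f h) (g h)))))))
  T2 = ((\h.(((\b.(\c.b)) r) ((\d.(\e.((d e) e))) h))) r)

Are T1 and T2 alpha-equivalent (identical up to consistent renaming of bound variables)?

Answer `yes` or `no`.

Answer: no

Derivation:
Term 1: ((\e.(((\b.(\c.b)) e) e)) ((\a.a) (\f.(\g.(\h.((f h) (g h)))))))
Term 2: ((\h.(((\b.(\c.b)) r) ((\d.(\e.((d e) e))) h))) r)
Alpha-equivalence: compare structure up to binder renaming.
Result: False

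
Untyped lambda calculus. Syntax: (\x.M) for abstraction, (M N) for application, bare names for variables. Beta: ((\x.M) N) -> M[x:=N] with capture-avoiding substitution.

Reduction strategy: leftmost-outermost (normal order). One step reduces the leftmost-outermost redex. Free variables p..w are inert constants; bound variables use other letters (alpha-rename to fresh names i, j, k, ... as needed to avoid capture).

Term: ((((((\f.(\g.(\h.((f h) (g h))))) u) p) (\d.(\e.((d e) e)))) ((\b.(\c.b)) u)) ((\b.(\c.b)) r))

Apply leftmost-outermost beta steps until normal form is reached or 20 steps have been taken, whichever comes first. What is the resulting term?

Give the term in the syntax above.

Step 0: ((((((\f.(\g.(\h.((f h) (g h))))) u) p) (\d.(\e.((d e) e)))) ((\b.(\c.b)) u)) ((\b.(\c.b)) r))
Step 1: (((((\g.(\h.((u h) (g h)))) p) (\d.(\e.((d e) e)))) ((\b.(\c.b)) u)) ((\b.(\c.b)) r))
Step 2: ((((\h.((u h) (p h))) (\d.(\e.((d e) e)))) ((\b.(\c.b)) u)) ((\b.(\c.b)) r))
Step 3: ((((u (\d.(\e.((d e) e)))) (p (\d.(\e.((d e) e))))) ((\b.(\c.b)) u)) ((\b.(\c.b)) r))
Step 4: ((((u (\d.(\e.((d e) e)))) (p (\d.(\e.((d e) e))))) (\c.u)) ((\b.(\c.b)) r))
Step 5: ((((u (\d.(\e.((d e) e)))) (p (\d.(\e.((d e) e))))) (\c.u)) (\c.r))

Answer: ((((u (\d.(\e.((d e) e)))) (p (\d.(\e.((d e) e))))) (\c.u)) (\c.r))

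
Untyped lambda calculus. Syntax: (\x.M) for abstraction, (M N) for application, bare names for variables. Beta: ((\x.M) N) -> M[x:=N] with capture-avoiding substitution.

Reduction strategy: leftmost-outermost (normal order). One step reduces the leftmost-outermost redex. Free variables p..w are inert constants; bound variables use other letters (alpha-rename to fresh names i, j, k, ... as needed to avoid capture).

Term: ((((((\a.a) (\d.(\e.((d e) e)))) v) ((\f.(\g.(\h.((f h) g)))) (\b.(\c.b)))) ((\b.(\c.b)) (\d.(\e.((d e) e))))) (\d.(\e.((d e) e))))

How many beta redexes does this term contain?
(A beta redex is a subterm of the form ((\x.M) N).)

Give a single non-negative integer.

Answer: 3

Derivation:
Term: ((((((\a.a) (\d.(\e.((d e) e)))) v) ((\f.(\g.(\h.((f h) g)))) (\b.(\c.b)))) ((\b.(\c.b)) (\d.(\e.((d e) e))))) (\d.(\e.((d e) e))))
  Redex: ((\a.a) (\d.(\e.((d e) e))))
  Redex: ((\f.(\g.(\h.((f h) g)))) (\b.(\c.b)))
  Redex: ((\b.(\c.b)) (\d.(\e.((d e) e))))
Total redexes: 3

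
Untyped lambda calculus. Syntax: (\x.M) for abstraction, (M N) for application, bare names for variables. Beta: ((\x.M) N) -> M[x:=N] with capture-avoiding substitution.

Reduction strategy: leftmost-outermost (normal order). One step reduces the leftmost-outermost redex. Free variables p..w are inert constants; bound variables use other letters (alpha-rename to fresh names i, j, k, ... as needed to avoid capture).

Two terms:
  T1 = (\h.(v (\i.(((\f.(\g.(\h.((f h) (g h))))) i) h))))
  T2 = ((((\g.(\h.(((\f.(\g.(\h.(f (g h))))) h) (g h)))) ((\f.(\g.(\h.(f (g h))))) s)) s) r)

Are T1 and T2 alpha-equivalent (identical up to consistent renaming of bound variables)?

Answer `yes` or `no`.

Term 1: (\h.(v (\i.(((\f.(\g.(\h.((f h) (g h))))) i) h))))
Term 2: ((((\g.(\h.(((\f.(\g.(\h.(f (g h))))) h) (g h)))) ((\f.(\g.(\h.(f (g h))))) s)) s) r)
Alpha-equivalence: compare structure up to binder renaming.
Result: False

Answer: no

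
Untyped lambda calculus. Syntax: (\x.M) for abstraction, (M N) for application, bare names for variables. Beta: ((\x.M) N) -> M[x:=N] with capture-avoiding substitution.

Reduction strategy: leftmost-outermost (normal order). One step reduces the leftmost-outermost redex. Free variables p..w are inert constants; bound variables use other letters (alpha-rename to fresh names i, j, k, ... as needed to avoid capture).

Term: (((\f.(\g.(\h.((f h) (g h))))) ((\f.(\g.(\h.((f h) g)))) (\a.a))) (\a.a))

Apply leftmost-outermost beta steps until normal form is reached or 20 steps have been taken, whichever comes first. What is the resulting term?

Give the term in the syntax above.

Step 0: (((\f.(\g.(\h.((f h) (g h))))) ((\f.(\g.(\h.((f h) g)))) (\a.a))) (\a.a))
Step 1: ((\g.(\h.((((\f.(\g.(\h.((f h) g)))) (\a.a)) h) (g h)))) (\a.a))
Step 2: (\h.((((\f.(\g.(\h.((f h) g)))) (\a.a)) h) ((\a.a) h)))
Step 3: (\h.(((\g.(\h.(((\a.a) h) g))) h) ((\a.a) h)))
Step 4: (\h.((\i.(((\a.a) i) h)) ((\a.a) h)))
Step 5: (\h.(((\a.a) ((\a.a) h)) h))
Step 6: (\h.(((\a.a) h) h))
Step 7: (\h.(h h))

Answer: (\h.(h h))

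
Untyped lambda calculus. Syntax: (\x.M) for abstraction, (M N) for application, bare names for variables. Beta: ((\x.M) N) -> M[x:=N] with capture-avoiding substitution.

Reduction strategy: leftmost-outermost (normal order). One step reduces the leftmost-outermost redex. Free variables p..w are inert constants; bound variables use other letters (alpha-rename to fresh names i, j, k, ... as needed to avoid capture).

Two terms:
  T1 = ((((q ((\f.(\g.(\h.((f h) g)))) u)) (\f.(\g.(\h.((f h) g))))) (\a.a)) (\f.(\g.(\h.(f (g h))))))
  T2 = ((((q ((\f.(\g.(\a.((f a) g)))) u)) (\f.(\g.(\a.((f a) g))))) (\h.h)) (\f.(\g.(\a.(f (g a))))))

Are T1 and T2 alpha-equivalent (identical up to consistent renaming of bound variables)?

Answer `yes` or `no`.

Answer: yes

Derivation:
Term 1: ((((q ((\f.(\g.(\h.((f h) g)))) u)) (\f.(\g.(\h.((f h) g))))) (\a.a)) (\f.(\g.(\h.(f (g h))))))
Term 2: ((((q ((\f.(\g.(\a.((f a) g)))) u)) (\f.(\g.(\a.((f a) g))))) (\h.h)) (\f.(\g.(\a.(f (g a))))))
Alpha-equivalence: compare structure up to binder renaming.
Result: True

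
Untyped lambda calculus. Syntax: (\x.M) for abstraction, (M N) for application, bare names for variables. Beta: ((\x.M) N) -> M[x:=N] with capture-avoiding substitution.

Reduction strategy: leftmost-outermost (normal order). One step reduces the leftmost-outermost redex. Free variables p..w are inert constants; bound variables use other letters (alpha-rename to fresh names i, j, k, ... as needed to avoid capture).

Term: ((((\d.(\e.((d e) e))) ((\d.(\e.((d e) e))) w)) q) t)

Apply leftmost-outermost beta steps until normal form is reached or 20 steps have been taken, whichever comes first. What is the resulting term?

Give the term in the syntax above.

Step 0: ((((\d.(\e.((d e) e))) ((\d.(\e.((d e) e))) w)) q) t)
Step 1: (((\e.((((\d.(\e.((d e) e))) w) e) e)) q) t)
Step 2: (((((\d.(\e.((d e) e))) w) q) q) t)
Step 3: ((((\e.((w e) e)) q) q) t)
Step 4: ((((w q) q) q) t)

Answer: ((((w q) q) q) t)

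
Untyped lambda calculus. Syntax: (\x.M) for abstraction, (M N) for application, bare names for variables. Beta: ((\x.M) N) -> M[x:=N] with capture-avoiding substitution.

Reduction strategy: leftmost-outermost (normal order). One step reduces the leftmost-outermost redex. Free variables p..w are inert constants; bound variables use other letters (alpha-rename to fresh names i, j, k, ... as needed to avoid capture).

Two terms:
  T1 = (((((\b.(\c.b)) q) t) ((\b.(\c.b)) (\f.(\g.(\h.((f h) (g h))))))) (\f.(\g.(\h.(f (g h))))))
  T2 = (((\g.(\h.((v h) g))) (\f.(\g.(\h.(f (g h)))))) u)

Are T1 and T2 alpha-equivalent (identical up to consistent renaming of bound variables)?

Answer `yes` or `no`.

Answer: no

Derivation:
Term 1: (((((\b.(\c.b)) q) t) ((\b.(\c.b)) (\f.(\g.(\h.((f h) (g h))))))) (\f.(\g.(\h.(f (g h))))))
Term 2: (((\g.(\h.((v h) g))) (\f.(\g.(\h.(f (g h)))))) u)
Alpha-equivalence: compare structure up to binder renaming.
Result: False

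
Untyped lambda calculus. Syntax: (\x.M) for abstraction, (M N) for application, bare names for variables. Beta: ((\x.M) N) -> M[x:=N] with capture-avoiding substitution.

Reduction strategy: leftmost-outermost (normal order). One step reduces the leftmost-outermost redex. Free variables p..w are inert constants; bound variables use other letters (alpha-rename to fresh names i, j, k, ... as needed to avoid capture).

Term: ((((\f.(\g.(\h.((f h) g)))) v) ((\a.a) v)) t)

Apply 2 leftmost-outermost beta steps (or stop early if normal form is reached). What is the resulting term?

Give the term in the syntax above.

Answer: ((\h.((v h) ((\a.a) v))) t)

Derivation:
Step 0: ((((\f.(\g.(\h.((f h) g)))) v) ((\a.a) v)) t)
Step 1: (((\g.(\h.((v h) g))) ((\a.a) v)) t)
Step 2: ((\h.((v h) ((\a.a) v))) t)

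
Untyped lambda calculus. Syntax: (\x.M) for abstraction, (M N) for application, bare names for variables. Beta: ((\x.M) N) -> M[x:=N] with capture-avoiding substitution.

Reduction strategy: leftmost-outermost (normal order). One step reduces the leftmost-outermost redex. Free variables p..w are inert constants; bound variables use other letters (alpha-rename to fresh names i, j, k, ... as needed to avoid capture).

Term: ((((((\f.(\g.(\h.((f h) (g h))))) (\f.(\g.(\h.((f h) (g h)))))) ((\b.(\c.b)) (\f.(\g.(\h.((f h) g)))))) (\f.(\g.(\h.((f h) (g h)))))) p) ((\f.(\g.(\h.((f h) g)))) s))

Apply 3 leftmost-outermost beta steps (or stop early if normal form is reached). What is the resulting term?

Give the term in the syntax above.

Step 0: ((((((\f.(\g.(\h.((f h) (g h))))) (\f.(\g.(\h.((f h) (g h)))))) ((\b.(\c.b)) (\f.(\g.(\h.((f h) g)))))) (\f.(\g.(\h.((f h) (g h)))))) p) ((\f.(\g.(\h.((f h) g)))) s))
Step 1: (((((\g.(\h.(((\f.(\g.(\h.((f h) (g h))))) h) (g h)))) ((\b.(\c.b)) (\f.(\g.(\h.((f h) g)))))) (\f.(\g.(\h.((f h) (g h)))))) p) ((\f.(\g.(\h.((f h) g)))) s))
Step 2: ((((\h.(((\f.(\g.(\h.((f h) (g h))))) h) (((\b.(\c.b)) (\f.(\g.(\h.((f h) g))))) h))) (\f.(\g.(\h.((f h) (g h)))))) p) ((\f.(\g.(\h.((f h) g)))) s))
Step 3: (((((\f.(\g.(\h.((f h) (g h))))) (\f.(\g.(\h.((f h) (g h)))))) (((\b.(\c.b)) (\f.(\g.(\h.((f h) g))))) (\f.(\g.(\h.((f h) (g h))))))) p) ((\f.(\g.(\h.((f h) g)))) s))

Answer: (((((\f.(\g.(\h.((f h) (g h))))) (\f.(\g.(\h.((f h) (g h)))))) (((\b.(\c.b)) (\f.(\g.(\h.((f h) g))))) (\f.(\g.(\h.((f h) (g h))))))) p) ((\f.(\g.(\h.((f h) g)))) s))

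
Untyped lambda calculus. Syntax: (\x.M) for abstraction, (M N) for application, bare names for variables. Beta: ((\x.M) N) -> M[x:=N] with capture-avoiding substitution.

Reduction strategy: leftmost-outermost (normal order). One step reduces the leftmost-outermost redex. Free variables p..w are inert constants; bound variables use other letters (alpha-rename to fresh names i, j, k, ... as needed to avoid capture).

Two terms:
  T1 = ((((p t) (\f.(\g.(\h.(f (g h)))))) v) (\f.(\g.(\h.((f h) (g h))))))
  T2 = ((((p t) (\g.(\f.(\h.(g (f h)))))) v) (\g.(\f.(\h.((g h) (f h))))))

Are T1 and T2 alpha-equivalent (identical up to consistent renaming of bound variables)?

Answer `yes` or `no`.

Term 1: ((((p t) (\f.(\g.(\h.(f (g h)))))) v) (\f.(\g.(\h.((f h) (g h))))))
Term 2: ((((p t) (\g.(\f.(\h.(g (f h)))))) v) (\g.(\f.(\h.((g h) (f h))))))
Alpha-equivalence: compare structure up to binder renaming.
Result: True

Answer: yes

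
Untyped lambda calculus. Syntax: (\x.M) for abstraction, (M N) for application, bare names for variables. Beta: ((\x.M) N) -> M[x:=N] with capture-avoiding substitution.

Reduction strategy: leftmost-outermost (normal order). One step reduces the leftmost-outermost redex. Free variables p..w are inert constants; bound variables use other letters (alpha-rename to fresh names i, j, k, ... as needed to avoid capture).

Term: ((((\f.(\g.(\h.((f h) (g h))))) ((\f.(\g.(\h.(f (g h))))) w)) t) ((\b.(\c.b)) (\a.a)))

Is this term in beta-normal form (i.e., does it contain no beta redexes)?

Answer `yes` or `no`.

Answer: no

Derivation:
Term: ((((\f.(\g.(\h.((f h) (g h))))) ((\f.(\g.(\h.(f (g h))))) w)) t) ((\b.(\c.b)) (\a.a)))
Found 3 beta redex(es).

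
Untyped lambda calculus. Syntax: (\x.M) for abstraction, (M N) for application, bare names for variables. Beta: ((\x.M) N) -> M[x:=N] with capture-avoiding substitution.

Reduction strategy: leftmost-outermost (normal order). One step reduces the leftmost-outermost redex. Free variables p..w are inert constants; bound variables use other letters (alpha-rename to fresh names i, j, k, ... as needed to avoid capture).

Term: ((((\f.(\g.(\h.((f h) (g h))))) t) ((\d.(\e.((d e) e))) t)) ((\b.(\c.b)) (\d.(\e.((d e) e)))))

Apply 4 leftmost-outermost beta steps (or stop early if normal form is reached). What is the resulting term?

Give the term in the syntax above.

Answer: ((t (\c.(\d.(\e.((d e) e))))) (((\d.(\e.((d e) e))) t) ((\b.(\c.b)) (\d.(\e.((d e) e))))))

Derivation:
Step 0: ((((\f.(\g.(\h.((f h) (g h))))) t) ((\d.(\e.((d e) e))) t)) ((\b.(\c.b)) (\d.(\e.((d e) e)))))
Step 1: (((\g.(\h.((t h) (g h)))) ((\d.(\e.((d e) e))) t)) ((\b.(\c.b)) (\d.(\e.((d e) e)))))
Step 2: ((\h.((t h) (((\d.(\e.((d e) e))) t) h))) ((\b.(\c.b)) (\d.(\e.((d e) e)))))
Step 3: ((t ((\b.(\c.b)) (\d.(\e.((d e) e))))) (((\d.(\e.((d e) e))) t) ((\b.(\c.b)) (\d.(\e.((d e) e))))))
Step 4: ((t (\c.(\d.(\e.((d e) e))))) (((\d.(\e.((d e) e))) t) ((\b.(\c.b)) (\d.(\e.((d e) e))))))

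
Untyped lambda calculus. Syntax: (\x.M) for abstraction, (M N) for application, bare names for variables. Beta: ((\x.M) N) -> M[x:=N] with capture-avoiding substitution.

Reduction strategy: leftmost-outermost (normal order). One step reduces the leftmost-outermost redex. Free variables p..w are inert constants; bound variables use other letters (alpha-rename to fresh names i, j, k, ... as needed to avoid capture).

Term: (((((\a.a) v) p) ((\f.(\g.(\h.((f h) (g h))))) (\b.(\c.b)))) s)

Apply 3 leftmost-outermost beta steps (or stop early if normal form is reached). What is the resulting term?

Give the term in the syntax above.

Answer: (((v p) (\g.(\h.((\c.h) (g h))))) s)

Derivation:
Step 0: (((((\a.a) v) p) ((\f.(\g.(\h.((f h) (g h))))) (\b.(\c.b)))) s)
Step 1: (((v p) ((\f.(\g.(\h.((f h) (g h))))) (\b.(\c.b)))) s)
Step 2: (((v p) (\g.(\h.(((\b.(\c.b)) h) (g h))))) s)
Step 3: (((v p) (\g.(\h.((\c.h) (g h))))) s)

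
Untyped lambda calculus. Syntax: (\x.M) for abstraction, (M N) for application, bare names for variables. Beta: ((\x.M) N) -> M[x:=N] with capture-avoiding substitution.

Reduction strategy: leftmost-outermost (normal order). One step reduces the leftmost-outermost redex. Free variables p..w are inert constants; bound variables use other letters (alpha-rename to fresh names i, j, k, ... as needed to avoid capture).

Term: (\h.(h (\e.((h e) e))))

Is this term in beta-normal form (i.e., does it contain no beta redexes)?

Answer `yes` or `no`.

Term: (\h.(h (\e.((h e) e))))
No beta redexes found.

Answer: yes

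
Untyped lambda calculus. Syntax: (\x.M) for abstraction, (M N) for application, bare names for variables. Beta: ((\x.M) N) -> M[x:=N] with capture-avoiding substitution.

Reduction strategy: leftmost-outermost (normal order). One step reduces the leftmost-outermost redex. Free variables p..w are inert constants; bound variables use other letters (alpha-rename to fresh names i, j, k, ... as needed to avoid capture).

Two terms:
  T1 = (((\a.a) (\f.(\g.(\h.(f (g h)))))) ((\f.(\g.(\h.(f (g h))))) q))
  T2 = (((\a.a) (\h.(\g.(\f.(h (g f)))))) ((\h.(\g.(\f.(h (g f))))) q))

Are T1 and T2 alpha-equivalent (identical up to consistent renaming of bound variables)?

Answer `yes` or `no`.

Answer: yes

Derivation:
Term 1: (((\a.a) (\f.(\g.(\h.(f (g h)))))) ((\f.(\g.(\h.(f (g h))))) q))
Term 2: (((\a.a) (\h.(\g.(\f.(h (g f)))))) ((\h.(\g.(\f.(h (g f))))) q))
Alpha-equivalence: compare structure up to binder renaming.
Result: True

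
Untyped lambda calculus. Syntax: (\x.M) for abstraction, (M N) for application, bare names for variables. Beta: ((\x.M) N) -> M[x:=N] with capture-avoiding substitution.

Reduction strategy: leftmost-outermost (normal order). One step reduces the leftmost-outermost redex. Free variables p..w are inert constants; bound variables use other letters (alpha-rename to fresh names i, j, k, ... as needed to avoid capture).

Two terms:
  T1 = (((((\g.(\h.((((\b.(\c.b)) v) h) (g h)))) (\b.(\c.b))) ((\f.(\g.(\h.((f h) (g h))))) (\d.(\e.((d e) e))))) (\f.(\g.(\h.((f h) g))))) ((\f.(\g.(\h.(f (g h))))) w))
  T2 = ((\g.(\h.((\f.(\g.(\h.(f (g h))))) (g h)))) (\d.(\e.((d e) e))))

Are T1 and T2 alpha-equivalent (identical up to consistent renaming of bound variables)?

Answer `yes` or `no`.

Answer: no

Derivation:
Term 1: (((((\g.(\h.((((\b.(\c.b)) v) h) (g h)))) (\b.(\c.b))) ((\f.(\g.(\h.((f h) (g h))))) (\d.(\e.((d e) e))))) (\f.(\g.(\h.((f h) g))))) ((\f.(\g.(\h.(f (g h))))) w))
Term 2: ((\g.(\h.((\f.(\g.(\h.(f (g h))))) (g h)))) (\d.(\e.((d e) e))))
Alpha-equivalence: compare structure up to binder renaming.
Result: False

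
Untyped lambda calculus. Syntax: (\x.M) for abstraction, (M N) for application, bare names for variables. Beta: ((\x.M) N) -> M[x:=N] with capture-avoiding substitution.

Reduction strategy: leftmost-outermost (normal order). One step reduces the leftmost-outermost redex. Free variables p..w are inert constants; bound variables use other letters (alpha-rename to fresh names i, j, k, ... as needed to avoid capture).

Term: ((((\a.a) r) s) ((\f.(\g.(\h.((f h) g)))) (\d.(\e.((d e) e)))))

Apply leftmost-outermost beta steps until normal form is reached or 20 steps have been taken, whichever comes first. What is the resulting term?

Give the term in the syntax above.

Step 0: ((((\a.a) r) s) ((\f.(\g.(\h.((f h) g)))) (\d.(\e.((d e) e)))))
Step 1: ((r s) ((\f.(\g.(\h.((f h) g)))) (\d.(\e.((d e) e)))))
Step 2: ((r s) (\g.(\h.(((\d.(\e.((d e) e))) h) g))))
Step 3: ((r s) (\g.(\h.((\e.((h e) e)) g))))
Step 4: ((r s) (\g.(\h.((h g) g))))

Answer: ((r s) (\g.(\h.((h g) g))))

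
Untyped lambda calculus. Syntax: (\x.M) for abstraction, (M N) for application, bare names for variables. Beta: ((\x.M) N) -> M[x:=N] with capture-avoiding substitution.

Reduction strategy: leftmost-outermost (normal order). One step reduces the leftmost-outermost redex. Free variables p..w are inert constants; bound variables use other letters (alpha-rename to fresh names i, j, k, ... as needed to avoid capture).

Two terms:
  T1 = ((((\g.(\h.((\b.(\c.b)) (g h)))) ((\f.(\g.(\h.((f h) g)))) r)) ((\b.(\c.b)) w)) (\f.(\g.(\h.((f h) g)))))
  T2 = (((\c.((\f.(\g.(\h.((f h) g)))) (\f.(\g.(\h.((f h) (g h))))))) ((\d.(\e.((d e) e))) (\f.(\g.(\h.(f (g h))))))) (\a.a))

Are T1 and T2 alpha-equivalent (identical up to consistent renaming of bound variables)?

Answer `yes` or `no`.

Answer: no

Derivation:
Term 1: ((((\g.(\h.((\b.(\c.b)) (g h)))) ((\f.(\g.(\h.((f h) g)))) r)) ((\b.(\c.b)) w)) (\f.(\g.(\h.((f h) g)))))
Term 2: (((\c.((\f.(\g.(\h.((f h) g)))) (\f.(\g.(\h.((f h) (g h))))))) ((\d.(\e.((d e) e))) (\f.(\g.(\h.(f (g h))))))) (\a.a))
Alpha-equivalence: compare structure up to binder renaming.
Result: False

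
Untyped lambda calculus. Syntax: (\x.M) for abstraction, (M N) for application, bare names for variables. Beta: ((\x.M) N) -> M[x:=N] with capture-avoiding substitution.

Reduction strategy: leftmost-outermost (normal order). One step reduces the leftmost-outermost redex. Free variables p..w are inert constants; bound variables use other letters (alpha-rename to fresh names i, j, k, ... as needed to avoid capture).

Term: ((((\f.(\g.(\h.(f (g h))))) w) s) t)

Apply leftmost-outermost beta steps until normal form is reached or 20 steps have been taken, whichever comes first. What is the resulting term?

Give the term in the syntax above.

Answer: (w (s t))

Derivation:
Step 0: ((((\f.(\g.(\h.(f (g h))))) w) s) t)
Step 1: (((\g.(\h.(w (g h)))) s) t)
Step 2: ((\h.(w (s h))) t)
Step 3: (w (s t))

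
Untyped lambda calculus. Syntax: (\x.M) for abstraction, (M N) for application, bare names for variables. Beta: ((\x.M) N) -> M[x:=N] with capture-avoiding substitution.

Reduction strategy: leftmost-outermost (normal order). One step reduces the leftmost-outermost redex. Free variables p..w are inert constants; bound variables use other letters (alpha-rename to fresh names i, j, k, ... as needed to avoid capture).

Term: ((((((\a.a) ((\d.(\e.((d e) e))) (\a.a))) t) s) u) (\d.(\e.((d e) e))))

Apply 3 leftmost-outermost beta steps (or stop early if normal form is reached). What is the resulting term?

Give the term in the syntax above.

Step 0: ((((((\a.a) ((\d.(\e.((d e) e))) (\a.a))) t) s) u) (\d.(\e.((d e) e))))
Step 1: ((((((\d.(\e.((d e) e))) (\a.a)) t) s) u) (\d.(\e.((d e) e))))
Step 2: (((((\e.(((\a.a) e) e)) t) s) u) (\d.(\e.((d e) e))))
Step 3: ((((((\a.a) t) t) s) u) (\d.(\e.((d e) e))))

Answer: ((((((\a.a) t) t) s) u) (\d.(\e.((d e) e))))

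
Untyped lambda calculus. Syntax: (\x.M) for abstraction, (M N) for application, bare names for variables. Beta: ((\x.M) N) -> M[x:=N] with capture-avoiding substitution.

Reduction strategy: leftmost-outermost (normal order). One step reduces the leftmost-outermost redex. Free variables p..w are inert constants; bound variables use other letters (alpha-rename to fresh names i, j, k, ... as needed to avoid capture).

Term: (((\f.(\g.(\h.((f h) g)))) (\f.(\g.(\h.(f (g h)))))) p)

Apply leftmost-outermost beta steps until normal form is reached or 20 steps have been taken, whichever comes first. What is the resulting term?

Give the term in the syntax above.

Step 0: (((\f.(\g.(\h.((f h) g)))) (\f.(\g.(\h.(f (g h)))))) p)
Step 1: ((\g.(\h.(((\f.(\g.(\h.(f (g h))))) h) g))) p)
Step 2: (\h.(((\f.(\g.(\h.(f (g h))))) h) p))
Step 3: (\h.((\g.(\i.(h (g i)))) p))
Step 4: (\h.(\i.(h (p i))))

Answer: (\h.(\i.(h (p i))))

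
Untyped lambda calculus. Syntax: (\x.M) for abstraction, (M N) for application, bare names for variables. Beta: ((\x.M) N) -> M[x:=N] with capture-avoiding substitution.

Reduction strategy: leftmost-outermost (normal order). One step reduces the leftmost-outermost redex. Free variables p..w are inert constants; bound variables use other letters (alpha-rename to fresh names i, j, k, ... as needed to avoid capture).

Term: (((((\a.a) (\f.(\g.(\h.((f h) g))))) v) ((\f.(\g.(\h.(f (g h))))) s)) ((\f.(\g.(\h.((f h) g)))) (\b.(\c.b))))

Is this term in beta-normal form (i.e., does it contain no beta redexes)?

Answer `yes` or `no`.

Answer: no

Derivation:
Term: (((((\a.a) (\f.(\g.(\h.((f h) g))))) v) ((\f.(\g.(\h.(f (g h))))) s)) ((\f.(\g.(\h.((f h) g)))) (\b.(\c.b))))
Found 3 beta redex(es).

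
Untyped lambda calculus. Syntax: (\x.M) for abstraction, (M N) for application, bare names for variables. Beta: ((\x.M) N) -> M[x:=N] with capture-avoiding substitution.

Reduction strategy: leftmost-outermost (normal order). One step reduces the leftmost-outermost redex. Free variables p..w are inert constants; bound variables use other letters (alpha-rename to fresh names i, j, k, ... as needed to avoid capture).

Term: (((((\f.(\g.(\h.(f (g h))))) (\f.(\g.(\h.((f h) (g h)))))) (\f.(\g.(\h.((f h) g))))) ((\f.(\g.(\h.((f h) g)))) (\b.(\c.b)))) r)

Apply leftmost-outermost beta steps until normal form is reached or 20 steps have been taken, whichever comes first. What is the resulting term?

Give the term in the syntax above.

Answer: (\h.h)

Derivation:
Step 0: (((((\f.(\g.(\h.(f (g h))))) (\f.(\g.(\h.((f h) (g h)))))) (\f.(\g.(\h.((f h) g))))) ((\f.(\g.(\h.((f h) g)))) (\b.(\c.b)))) r)
Step 1: ((((\g.(\h.((\f.(\g.(\h.((f h) (g h))))) (g h)))) (\f.(\g.(\h.((f h) g))))) ((\f.(\g.(\h.((f h) g)))) (\b.(\c.b)))) r)
Step 2: (((\h.((\f.(\g.(\h.((f h) (g h))))) ((\f.(\g.(\h.((f h) g)))) h))) ((\f.(\g.(\h.((f h) g)))) (\b.(\c.b)))) r)
Step 3: (((\f.(\g.(\h.((f h) (g h))))) ((\f.(\g.(\h.((f h) g)))) ((\f.(\g.(\h.((f h) g)))) (\b.(\c.b))))) r)
Step 4: ((\g.(\h.((((\f.(\g.(\h.((f h) g)))) ((\f.(\g.(\h.((f h) g)))) (\b.(\c.b)))) h) (g h)))) r)
Step 5: (\h.((((\f.(\g.(\h.((f h) g)))) ((\f.(\g.(\h.((f h) g)))) (\b.(\c.b)))) h) (r h)))
Step 6: (\h.(((\g.(\h.((((\f.(\g.(\h.((f h) g)))) (\b.(\c.b))) h) g))) h) (r h)))
Step 7: (\h.((\i.((((\f.(\g.(\h.((f h) g)))) (\b.(\c.b))) i) h)) (r h)))
Step 8: (\h.((((\f.(\g.(\h.((f h) g)))) (\b.(\c.b))) (r h)) h))
Step 9: (\h.(((\g.(\h.(((\b.(\c.b)) h) g))) (r h)) h))
Step 10: (\h.((\i.(((\b.(\c.b)) i) (r h))) h))
Step 11: (\h.(((\b.(\c.b)) h) (r h)))
Step 12: (\h.((\c.h) (r h)))
Step 13: (\h.h)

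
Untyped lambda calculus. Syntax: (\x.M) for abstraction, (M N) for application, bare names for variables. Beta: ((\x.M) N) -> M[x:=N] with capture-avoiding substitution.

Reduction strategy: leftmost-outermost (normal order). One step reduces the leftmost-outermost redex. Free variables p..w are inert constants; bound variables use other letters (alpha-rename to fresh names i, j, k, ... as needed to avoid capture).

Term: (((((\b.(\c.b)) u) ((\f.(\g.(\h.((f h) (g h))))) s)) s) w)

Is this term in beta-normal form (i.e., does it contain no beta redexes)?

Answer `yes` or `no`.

Answer: no

Derivation:
Term: (((((\b.(\c.b)) u) ((\f.(\g.(\h.((f h) (g h))))) s)) s) w)
Found 2 beta redex(es).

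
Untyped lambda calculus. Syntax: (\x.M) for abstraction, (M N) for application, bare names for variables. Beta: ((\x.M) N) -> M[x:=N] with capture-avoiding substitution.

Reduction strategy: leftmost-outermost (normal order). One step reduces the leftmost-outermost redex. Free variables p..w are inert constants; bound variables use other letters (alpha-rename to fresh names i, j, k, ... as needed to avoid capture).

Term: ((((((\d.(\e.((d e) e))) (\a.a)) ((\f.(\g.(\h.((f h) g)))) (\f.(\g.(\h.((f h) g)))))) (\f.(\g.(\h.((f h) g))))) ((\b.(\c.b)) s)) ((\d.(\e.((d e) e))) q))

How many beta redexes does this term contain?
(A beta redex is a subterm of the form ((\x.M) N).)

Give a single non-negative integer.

Answer: 4

Derivation:
Term: ((((((\d.(\e.((d e) e))) (\a.a)) ((\f.(\g.(\h.((f h) g)))) (\f.(\g.(\h.((f h) g)))))) (\f.(\g.(\h.((f h) g))))) ((\b.(\c.b)) s)) ((\d.(\e.((d e) e))) q))
  Redex: ((\d.(\e.((d e) e))) (\a.a))
  Redex: ((\f.(\g.(\h.((f h) g)))) (\f.(\g.(\h.((f h) g)))))
  Redex: ((\b.(\c.b)) s)
  Redex: ((\d.(\e.((d e) e))) q)
Total redexes: 4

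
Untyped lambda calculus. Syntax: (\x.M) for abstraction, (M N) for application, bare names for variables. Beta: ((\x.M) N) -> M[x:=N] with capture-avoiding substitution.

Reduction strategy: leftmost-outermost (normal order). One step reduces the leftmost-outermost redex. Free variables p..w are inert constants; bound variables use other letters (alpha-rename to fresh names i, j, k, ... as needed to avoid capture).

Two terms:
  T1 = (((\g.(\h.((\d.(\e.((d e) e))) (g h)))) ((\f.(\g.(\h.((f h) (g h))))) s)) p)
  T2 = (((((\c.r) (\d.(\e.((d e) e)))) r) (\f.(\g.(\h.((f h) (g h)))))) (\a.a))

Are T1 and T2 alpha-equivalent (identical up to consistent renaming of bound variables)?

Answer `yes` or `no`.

Term 1: (((\g.(\h.((\d.(\e.((d e) e))) (g h)))) ((\f.(\g.(\h.((f h) (g h))))) s)) p)
Term 2: (((((\c.r) (\d.(\e.((d e) e)))) r) (\f.(\g.(\h.((f h) (g h)))))) (\a.a))
Alpha-equivalence: compare structure up to binder renaming.
Result: False

Answer: no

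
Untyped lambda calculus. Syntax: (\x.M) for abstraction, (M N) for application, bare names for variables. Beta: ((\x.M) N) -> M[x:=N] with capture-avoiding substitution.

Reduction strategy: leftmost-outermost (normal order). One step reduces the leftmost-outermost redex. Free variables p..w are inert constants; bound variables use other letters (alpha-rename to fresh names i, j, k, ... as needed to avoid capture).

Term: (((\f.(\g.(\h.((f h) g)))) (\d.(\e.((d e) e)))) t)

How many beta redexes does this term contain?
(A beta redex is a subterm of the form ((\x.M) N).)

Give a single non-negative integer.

Answer: 1

Derivation:
Term: (((\f.(\g.(\h.((f h) g)))) (\d.(\e.((d e) e)))) t)
  Redex: ((\f.(\g.(\h.((f h) g)))) (\d.(\e.((d e) e))))
Total redexes: 1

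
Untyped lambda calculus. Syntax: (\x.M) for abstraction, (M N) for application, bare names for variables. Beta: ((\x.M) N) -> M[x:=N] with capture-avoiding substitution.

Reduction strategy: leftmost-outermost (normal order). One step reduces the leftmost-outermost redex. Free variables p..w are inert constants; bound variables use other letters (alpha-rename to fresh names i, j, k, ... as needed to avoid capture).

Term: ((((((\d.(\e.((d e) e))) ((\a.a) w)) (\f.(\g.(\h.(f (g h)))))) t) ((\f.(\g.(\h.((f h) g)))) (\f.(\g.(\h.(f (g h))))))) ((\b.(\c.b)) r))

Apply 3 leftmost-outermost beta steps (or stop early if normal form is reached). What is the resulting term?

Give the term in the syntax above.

Step 0: ((((((\d.(\e.((d e) e))) ((\a.a) w)) (\f.(\g.(\h.(f (g h)))))) t) ((\f.(\g.(\h.((f h) g)))) (\f.(\g.(\h.(f (g h))))))) ((\b.(\c.b)) r))
Step 1: (((((\e.((((\a.a) w) e) e)) (\f.(\g.(\h.(f (g h)))))) t) ((\f.(\g.(\h.((f h) g)))) (\f.(\g.(\h.(f (g h))))))) ((\b.(\c.b)) r))
Step 2: (((((((\a.a) w) (\f.(\g.(\h.(f (g h)))))) (\f.(\g.(\h.(f (g h)))))) t) ((\f.(\g.(\h.((f h) g)))) (\f.(\g.(\h.(f (g h))))))) ((\b.(\c.b)) r))
Step 3: (((((w (\f.(\g.(\h.(f (g h)))))) (\f.(\g.(\h.(f (g h)))))) t) ((\f.(\g.(\h.((f h) g)))) (\f.(\g.(\h.(f (g h))))))) ((\b.(\c.b)) r))

Answer: (((((w (\f.(\g.(\h.(f (g h)))))) (\f.(\g.(\h.(f (g h)))))) t) ((\f.(\g.(\h.((f h) g)))) (\f.(\g.(\h.(f (g h))))))) ((\b.(\c.b)) r))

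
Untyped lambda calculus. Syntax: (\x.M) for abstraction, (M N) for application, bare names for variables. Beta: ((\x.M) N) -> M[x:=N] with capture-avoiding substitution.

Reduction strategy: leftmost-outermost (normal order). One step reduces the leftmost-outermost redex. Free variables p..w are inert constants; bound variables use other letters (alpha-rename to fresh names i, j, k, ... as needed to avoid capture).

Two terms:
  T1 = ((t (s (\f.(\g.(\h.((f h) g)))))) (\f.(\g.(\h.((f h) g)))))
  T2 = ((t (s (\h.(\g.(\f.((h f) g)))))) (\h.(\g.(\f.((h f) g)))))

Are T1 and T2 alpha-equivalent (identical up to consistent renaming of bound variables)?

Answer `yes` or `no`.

Term 1: ((t (s (\f.(\g.(\h.((f h) g)))))) (\f.(\g.(\h.((f h) g)))))
Term 2: ((t (s (\h.(\g.(\f.((h f) g)))))) (\h.(\g.(\f.((h f) g)))))
Alpha-equivalence: compare structure up to binder renaming.
Result: True

Answer: yes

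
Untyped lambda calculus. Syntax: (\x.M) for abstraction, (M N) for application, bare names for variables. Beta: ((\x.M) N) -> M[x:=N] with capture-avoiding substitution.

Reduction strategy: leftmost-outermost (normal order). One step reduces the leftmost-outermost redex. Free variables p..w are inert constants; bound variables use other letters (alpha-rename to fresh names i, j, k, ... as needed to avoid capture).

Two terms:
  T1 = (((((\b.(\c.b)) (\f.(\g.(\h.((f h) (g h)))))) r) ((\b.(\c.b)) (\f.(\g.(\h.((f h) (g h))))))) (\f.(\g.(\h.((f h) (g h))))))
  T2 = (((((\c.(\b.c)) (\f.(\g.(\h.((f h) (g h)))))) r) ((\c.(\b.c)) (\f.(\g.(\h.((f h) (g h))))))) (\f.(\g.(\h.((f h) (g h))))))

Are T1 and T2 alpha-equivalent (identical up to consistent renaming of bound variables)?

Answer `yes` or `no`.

Term 1: (((((\b.(\c.b)) (\f.(\g.(\h.((f h) (g h)))))) r) ((\b.(\c.b)) (\f.(\g.(\h.((f h) (g h))))))) (\f.(\g.(\h.((f h) (g h))))))
Term 2: (((((\c.(\b.c)) (\f.(\g.(\h.((f h) (g h)))))) r) ((\c.(\b.c)) (\f.(\g.(\h.((f h) (g h))))))) (\f.(\g.(\h.((f h) (g h))))))
Alpha-equivalence: compare structure up to binder renaming.
Result: True

Answer: yes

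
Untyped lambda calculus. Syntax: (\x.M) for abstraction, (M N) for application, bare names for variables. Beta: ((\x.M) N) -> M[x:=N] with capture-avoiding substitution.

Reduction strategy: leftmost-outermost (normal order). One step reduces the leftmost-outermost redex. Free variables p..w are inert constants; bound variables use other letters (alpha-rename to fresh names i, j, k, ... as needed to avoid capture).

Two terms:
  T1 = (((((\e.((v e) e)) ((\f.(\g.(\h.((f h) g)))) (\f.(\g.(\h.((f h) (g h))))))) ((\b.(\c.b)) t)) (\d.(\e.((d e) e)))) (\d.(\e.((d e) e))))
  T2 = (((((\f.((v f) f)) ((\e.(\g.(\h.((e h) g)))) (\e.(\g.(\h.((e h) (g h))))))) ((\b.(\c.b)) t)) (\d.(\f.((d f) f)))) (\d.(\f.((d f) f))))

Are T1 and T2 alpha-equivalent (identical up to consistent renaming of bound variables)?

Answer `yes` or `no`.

Answer: yes

Derivation:
Term 1: (((((\e.((v e) e)) ((\f.(\g.(\h.((f h) g)))) (\f.(\g.(\h.((f h) (g h))))))) ((\b.(\c.b)) t)) (\d.(\e.((d e) e)))) (\d.(\e.((d e) e))))
Term 2: (((((\f.((v f) f)) ((\e.(\g.(\h.((e h) g)))) (\e.(\g.(\h.((e h) (g h))))))) ((\b.(\c.b)) t)) (\d.(\f.((d f) f)))) (\d.(\f.((d f) f))))
Alpha-equivalence: compare structure up to binder renaming.
Result: True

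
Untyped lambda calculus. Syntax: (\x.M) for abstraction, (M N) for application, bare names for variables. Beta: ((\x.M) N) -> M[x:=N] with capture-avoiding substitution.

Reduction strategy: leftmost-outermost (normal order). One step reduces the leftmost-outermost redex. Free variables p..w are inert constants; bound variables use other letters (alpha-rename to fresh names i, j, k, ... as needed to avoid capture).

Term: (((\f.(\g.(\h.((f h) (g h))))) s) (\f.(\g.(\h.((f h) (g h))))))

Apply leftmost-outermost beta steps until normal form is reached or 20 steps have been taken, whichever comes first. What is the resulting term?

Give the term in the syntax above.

Answer: (\h.((s h) (\g.(\i.((h i) (g i))))))

Derivation:
Step 0: (((\f.(\g.(\h.((f h) (g h))))) s) (\f.(\g.(\h.((f h) (g h))))))
Step 1: ((\g.(\h.((s h) (g h)))) (\f.(\g.(\h.((f h) (g h))))))
Step 2: (\h.((s h) ((\f.(\g.(\h.((f h) (g h))))) h)))
Step 3: (\h.((s h) (\g.(\i.((h i) (g i))))))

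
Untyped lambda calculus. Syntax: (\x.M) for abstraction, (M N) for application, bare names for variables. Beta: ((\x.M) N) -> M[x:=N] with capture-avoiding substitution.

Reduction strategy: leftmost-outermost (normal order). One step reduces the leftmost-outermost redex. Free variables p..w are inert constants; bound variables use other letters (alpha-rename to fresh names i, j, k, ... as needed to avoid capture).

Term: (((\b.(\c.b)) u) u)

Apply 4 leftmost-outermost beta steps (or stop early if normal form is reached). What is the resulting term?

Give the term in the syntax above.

Step 0: (((\b.(\c.b)) u) u)
Step 1: ((\c.u) u)
Step 2: u
Step 3: (normal form reached)

Answer: u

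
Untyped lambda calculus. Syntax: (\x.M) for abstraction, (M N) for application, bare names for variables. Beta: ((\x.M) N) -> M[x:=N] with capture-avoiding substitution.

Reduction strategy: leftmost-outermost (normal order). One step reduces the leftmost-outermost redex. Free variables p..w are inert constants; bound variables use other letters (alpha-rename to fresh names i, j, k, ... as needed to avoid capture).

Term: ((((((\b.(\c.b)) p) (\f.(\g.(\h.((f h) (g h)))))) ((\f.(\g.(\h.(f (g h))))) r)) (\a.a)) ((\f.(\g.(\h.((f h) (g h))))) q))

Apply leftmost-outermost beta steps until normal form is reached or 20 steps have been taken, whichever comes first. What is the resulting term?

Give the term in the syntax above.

Step 0: ((((((\b.(\c.b)) p) (\f.(\g.(\h.((f h) (g h)))))) ((\f.(\g.(\h.(f (g h))))) r)) (\a.a)) ((\f.(\g.(\h.((f h) (g h))))) q))
Step 1: (((((\c.p) (\f.(\g.(\h.((f h) (g h)))))) ((\f.(\g.(\h.(f (g h))))) r)) (\a.a)) ((\f.(\g.(\h.((f h) (g h))))) q))
Step 2: (((p ((\f.(\g.(\h.(f (g h))))) r)) (\a.a)) ((\f.(\g.(\h.((f h) (g h))))) q))
Step 3: (((p (\g.(\h.(r (g h))))) (\a.a)) ((\f.(\g.(\h.((f h) (g h))))) q))
Step 4: (((p (\g.(\h.(r (g h))))) (\a.a)) (\g.(\h.((q h) (g h)))))

Answer: (((p (\g.(\h.(r (g h))))) (\a.a)) (\g.(\h.((q h) (g h)))))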